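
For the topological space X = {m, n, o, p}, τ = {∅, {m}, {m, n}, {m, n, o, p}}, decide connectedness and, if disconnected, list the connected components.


(X, τ) is connected.

Find clopen sets (U ∈ τ with X ∖ U ∈ τ):
  U = ∅, X ∖ U = {m, n, o, p} — both open, so U is clopen.
  U = {m, n, o, p}, X ∖ U = ∅ — both open, so U is clopen.
Only trivial clopens (∅ and X) exist, so (X, τ) is connected.
Compute connected components by grouping points that agree on all clopens:
  component: {m, n, o, p}


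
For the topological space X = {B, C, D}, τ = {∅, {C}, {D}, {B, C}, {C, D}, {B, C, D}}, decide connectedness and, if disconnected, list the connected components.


(X, τ) is disconnected; components = [{D}, {B, C}].

Find clopen sets (U ∈ τ with X ∖ U ∈ τ):
  U = ∅, X ∖ U = {B, C, D} — both open, so U is clopen.
  U = {D}, X ∖ U = {B, C} — both open, so U is clopen.
  U = {B, C}, X ∖ U = {D} — both open, so U is clopen.
  U = {B, C, D}, X ∖ U = ∅ — both open, so U is clopen.
Nontrivial clopen(s) exist: e.g. {D}. So (X, τ) is disconnected.
Compute connected components by grouping points that agree on all clopens:
  component: {D}
  component: {B, C}


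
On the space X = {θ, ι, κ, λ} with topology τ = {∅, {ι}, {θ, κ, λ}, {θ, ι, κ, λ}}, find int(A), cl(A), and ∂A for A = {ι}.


int(A) = {ι}, cl(A) = {ι}, ∂A = ∅.

Closed sets in (X, τ) are complements of opens:
  closed(X, τ) = {∅, {ι}, {θ, κ, λ}, {θ, ι, κ, λ}}.
int(A) = ⋃ {U ∈ τ : U ⊆ A}. Opens contained in A: ∅, {ι}.
Taking the union of these: int(A) = {ι}.
cl(A) = ⋂ {C closed : A ⊆ C}. Closed sets containing A: {ι}, {θ, ι, κ, λ}.
Intersecting these: cl(A) = {ι}.
∂A = cl(A) ∖ int(A) = {ι} ∖ {ι} = ∅.


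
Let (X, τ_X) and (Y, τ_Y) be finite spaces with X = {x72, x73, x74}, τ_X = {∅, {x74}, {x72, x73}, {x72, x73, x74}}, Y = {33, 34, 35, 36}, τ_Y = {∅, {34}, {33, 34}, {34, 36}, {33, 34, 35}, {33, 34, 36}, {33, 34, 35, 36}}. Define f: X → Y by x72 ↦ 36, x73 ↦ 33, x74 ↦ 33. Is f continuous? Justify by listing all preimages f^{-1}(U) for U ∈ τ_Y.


f is NOT continuous.

Compute f^{-1}(U) for each U ∈ τ_Y:
  U = ∅: f^{-1}(U) = ∅ ∈ τ_X ✓.
  U = {34}: f^{-1}(U) = ∅ ∈ τ_X ✓.
  U = {33, 34}: f^{-1}(U) = {x73, x74} ∉ τ_X ✗.
  U = {34, 36}: f^{-1}(U) = {x72} ∉ τ_X ✗.
  U = {33, 34, 35}: f^{-1}(U) = {x73, x74} ∉ τ_X ✗.
  U = {33, 34, 36}: f^{-1}(U) = {x72, x73, x74} ∈ τ_X ✓.
  U = {33, 34, 35, 36}: f^{-1}(U) = {x72, x73, x74} ∈ τ_X ✓.
Found U = {33, 34} with f^{-1}(U) = {x73, x74} not in τ_X. Therefore f is NOT continuous.


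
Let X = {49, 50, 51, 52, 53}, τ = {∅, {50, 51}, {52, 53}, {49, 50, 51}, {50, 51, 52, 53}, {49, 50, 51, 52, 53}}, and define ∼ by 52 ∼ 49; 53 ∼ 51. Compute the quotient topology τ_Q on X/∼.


X/∼ = {[49=52], [50], [51=53]}; |τ_Q| = 2.

Equivalence classes: [49=52], [50], [51=53].
Quotient map π: X → X/∼ sends 49 ↦ [49=52], 50 ↦ [50], 51 ↦ [51=53], 52 ↦ [49=52], 53 ↦ [51=53].
For each subset V ⊆ X/∼, compute π^{-1}(V) ⊆ X and check whether π^{-1}(V) ∈ τ. V is open in τ_Q iff π^{-1}(V) ∈ τ.
  V = {}: π^{-1}(V) = ∅ ∈ τ ✓.
  V = {[49=52]}: π^{-1}(V) = {49, 52} ∉ τ ✗.
  V = {[50]}: π^{-1}(V) = {50} ∉ τ ✗.
  V = {[49=52], [50]}: π^{-1}(V) = {49, 50, 52} ∉ τ ✗.
  V = {[51=53]}: π^{-1}(V) = {51, 53} ∉ τ ✗.
  V = {[49=52], [51=53]}: π^{-1}(V) = {49, 51, 52, 53} ∉ τ ✗.
  V = {[50], [51=53]}: π^{-1}(V) = {50, 51, 53} ∉ τ ✗.
  V = {[49=52], [50], [51=53]}: π^{-1}(V) = {49, 50, 51, 52, 53} ∈ τ ✓.
Open sets in the quotient: τ_Q = {{}, {[49=52], [50], [51=53]}} (2 elements).


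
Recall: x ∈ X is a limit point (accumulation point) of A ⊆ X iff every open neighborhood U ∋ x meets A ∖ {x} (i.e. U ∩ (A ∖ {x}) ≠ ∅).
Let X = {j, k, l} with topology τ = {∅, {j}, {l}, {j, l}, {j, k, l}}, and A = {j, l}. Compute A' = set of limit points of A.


A' = {k}

For each x ∈ X, list the open sets U ∈ τ with x ∈ U, then check whether U ∩ (A ∖ {x}) ≠ ∅ for every such U.
  x = j: open {j} ∋ x has {j} ∩ (A ∖ {j}) = ∅, so x is NOT a limit point.
  x = k: opens ∋ x are {j, k, l}; each meets A ∖ {k}, so x IS a limit point.
  x = l: open {l} ∋ x has {l} ∩ (A ∖ {l}) = ∅, so x is NOT a limit point.
Collecting: A' = {k}.


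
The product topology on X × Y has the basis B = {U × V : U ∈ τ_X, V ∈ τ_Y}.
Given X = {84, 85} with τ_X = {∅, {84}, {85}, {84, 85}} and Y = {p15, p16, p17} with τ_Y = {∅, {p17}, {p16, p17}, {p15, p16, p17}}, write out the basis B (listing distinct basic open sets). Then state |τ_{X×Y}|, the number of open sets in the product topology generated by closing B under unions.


Basis B = {∅ × ∅, {84} × {p17}, {85} × {p17}, {84} × {p16, p17}, {84, 85} × {p17}, {85} × {p16, p17}, {84} × {p15, p16, p17}, {85} × {p15, p16, p17}, {84, 85} × {p16, p17}, {84, 85} × {p15, p16, p17}}; |τ_{X×Y}| = 16.

Enumerate products U × V with U ∈ τ_X, V ∈ τ_Y (deduplicated):
  ∅ × ∅ = {} (∅)
  {84} × {p17} = {(84,p17)}
  {85} × {p17} = {(85,p17)}
  {84} × {p16, p17} = {(84,p16), (84,p17)}
  {84, 85} × {p17} = {(84,p17), (85,p17)}
  {85} × {p16, p17} = {(85,p16), (85,p17)}
  {84} × {p15, p16, p17} = {(84,p15), (84,p16), (84,p17)}
  {85} × {p15, p16, p17} = {(85,p15), (85,p16), (85,p17)}
  {84, 85} × {p16, p17} = {(84,p16), (84,p17), (85,p16), (85,p17)}
  {84, 85} × {p15, p16, p17} = {(84,p15), (84,p16), (84,p17), (85,p15), (85,p16), (85,p17)}
These 10 distinct sets form the basis B.
Close under arbitrary unions to get τ_{X×Y}; counting gives |τ_{X×Y}| = 16.


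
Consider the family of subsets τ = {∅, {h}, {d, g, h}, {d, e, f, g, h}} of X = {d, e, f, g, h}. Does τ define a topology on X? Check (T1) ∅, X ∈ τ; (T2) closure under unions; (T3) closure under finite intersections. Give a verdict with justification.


τ IS a topology on X.

Axiom (T1): ∅ ∈ τ? Yes; X ∈ τ? Yes.
Axiom (T2/T3): check pairwise unions and intersections of members of τ.
All pairwise intersections and unions checked — each lies in τ. Therefore τ satisfies (T1), (T2), (T3): it IS a topology on X.


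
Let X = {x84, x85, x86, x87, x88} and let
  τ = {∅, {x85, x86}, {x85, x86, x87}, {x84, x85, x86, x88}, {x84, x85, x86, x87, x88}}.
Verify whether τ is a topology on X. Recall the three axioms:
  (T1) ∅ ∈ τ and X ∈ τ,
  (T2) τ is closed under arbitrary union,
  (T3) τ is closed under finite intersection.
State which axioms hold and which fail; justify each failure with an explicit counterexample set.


τ IS a topology on X.

Axiom (T1): ∅ ∈ τ? Yes; X ∈ τ? Yes.
Axiom (T2/T3): check pairwise unions and intersections of members of τ.
All pairwise intersections and unions checked — each lies in τ. Therefore τ satisfies (T1), (T2), (T3): it IS a topology on X.


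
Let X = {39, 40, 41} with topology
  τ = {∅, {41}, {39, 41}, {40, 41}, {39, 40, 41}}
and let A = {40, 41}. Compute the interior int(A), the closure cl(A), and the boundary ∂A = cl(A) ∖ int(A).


int(A) = {40, 41}, cl(A) = {39, 40, 41}, ∂A = {39}.

Closed sets in (X, τ) are complements of opens:
  closed(X, τ) = {∅, {39}, {40}, {39, 40}, {39, 40, 41}}.
int(A) = ⋃ {U ∈ τ : U ⊆ A}. Opens contained in A: ∅, {41}, {40, 41}.
Taking the union of these: int(A) = {40, 41}.
cl(A) = ⋂ {C closed : A ⊆ C}. Closed sets containing A: {39, 40, 41}.
Intersecting these: cl(A) = {39, 40, 41}.
∂A = cl(A) ∖ int(A) = {39, 40, 41} ∖ {40, 41} = {39}.


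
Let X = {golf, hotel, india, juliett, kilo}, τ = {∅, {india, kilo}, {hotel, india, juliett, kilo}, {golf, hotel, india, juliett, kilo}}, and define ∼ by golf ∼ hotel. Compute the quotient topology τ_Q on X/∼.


X/∼ = {[golf=hotel], [india], [juliett], [kilo]}; |τ_Q| = 3.

Equivalence classes: [golf=hotel], [india], [juliett], [kilo].
Quotient map π: X → X/∼ sends golf ↦ [golf=hotel], hotel ↦ [golf=hotel], india ↦ [india], juliett ↦ [juliett], kilo ↦ [kilo].
For each subset V ⊆ X/∼, compute π^{-1}(V) ⊆ X and check whether π^{-1}(V) ∈ τ. V is open in τ_Q iff π^{-1}(V) ∈ τ.
  V = {}: π^{-1}(V) = ∅ ∈ τ ✓.
  V = {[golf=hotel]}: π^{-1}(V) = {golf, hotel} ∉ τ ✗.
  V = {[india]}: π^{-1}(V) = {india} ∉ τ ✗.
  V = {[golf=hotel], [india]}: π^{-1}(V) = {golf, hotel, india} ∉ τ ✗.
  V = {[juliett]}: π^{-1}(V) = {juliett} ∉ τ ✗.
  V = {[golf=hotel], [juliett]}: π^{-1}(V) = {golf, hotel, juliett} ∉ τ ✗.
  V = {[india], [juliett]}: π^{-1}(V) = {india, juliett} ∉ τ ✗.
  V = {[golf=hotel], [india], [juliett]}: π^{-1}(V) = {golf, hotel, india, juliett} ∉ τ ✗.
  V = {[kilo]}: π^{-1}(V) = {kilo} ∉ τ ✗.
  V = {[golf=hotel], [kilo]}: π^{-1}(V) = {golf, hotel, kilo} ∉ τ ✗.
  V = {[india], [kilo]}: π^{-1}(V) = {india, kilo} ∈ τ ✓.
  V = {[golf=hotel], [india], [kilo]}: π^{-1}(V) = {golf, hotel, india, kilo} ∉ τ ✗.
  V = {[juliett], [kilo]}: π^{-1}(V) = {juliett, kilo} ∉ τ ✗.
  V = {[golf=hotel], [juliett], [kilo]}: π^{-1}(V) = {golf, hotel, juliett, kilo} ∉ τ ✗.
  V = {[india], [juliett], [kilo]}: π^{-1}(V) = {india, juliett, kilo} ∉ τ ✗.
  V = {[golf=hotel], [india], [juliett], [kilo]}: π^{-1}(V) = {golf, hotel, india, juliett, kilo} ∈ τ ✓.
Open sets in the quotient: τ_Q = {{}, {[india], [kilo]}, {[golf=hotel], [india], [juliett], [kilo]}} (3 elements).


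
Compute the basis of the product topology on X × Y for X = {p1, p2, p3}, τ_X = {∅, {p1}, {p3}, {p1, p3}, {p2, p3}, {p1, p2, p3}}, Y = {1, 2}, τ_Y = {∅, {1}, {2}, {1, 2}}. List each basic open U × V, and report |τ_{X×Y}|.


Basis B = {∅ × ∅, {p1} × {1}, {p1} × {2}, {p3} × {1}, {p3} × {2}, {p1} × {1, 2}, {p1, p3} × {1}, {p1, p3} × {2}, {p2, p3} × {1}, {p2, p3} × {2}, {p3} × {1, 2}, {p1, p2, p3} × {1}, {p1, p2, p3} × {2}, {p1, p3} × {1, 2}, {p2, p3} × {1, 2}, {p1, p2, p3} × {1, 2}}; |τ_{X×Y}| = 36.

Enumerate products U × V with U ∈ τ_X, V ∈ τ_Y (deduplicated):
  ∅ × ∅ = {} (∅)
  {p1} × {1} = {(p1,1)}
  {p1} × {2} = {(p1,2)}
  {p3} × {1} = {(p3,1)}
  {p3} × {2} = {(p3,2)}
  {p1} × {1, 2} = {(p1,1), (p1,2)}
  {p1, p3} × {1} = {(p1,1), (p3,1)}
  {p1, p3} × {2} = {(p1,2), (p3,2)}
  {p2, p3} × {1} = {(p2,1), (p3,1)}
  {p2, p3} × {2} = {(p2,2), (p3,2)}
  {p3} × {1, 2} = {(p3,1), (p3,2)}
  {p1, p2, p3} × {1} = {(p1,1), (p2,1), (p3,1)}
  {p1, p2, p3} × {2} = {(p1,2), (p2,2), (p3,2)}
  {p1, p3} × {1, 2} = {(p1,1), (p1,2), (p3,1), (p3,2)}
  {p2, p3} × {1, 2} = {(p2,1), (p2,2), (p3,1), (p3,2)}
  {p1, p2, p3} × {1, 2} = {(p1,1), (p1,2), (p2,1), (p2,2), (p3,1), (p3,2)}
These 16 distinct sets form the basis B.
Close under arbitrary unions to get τ_{X×Y}; counting gives |τ_{X×Y}| = 36.


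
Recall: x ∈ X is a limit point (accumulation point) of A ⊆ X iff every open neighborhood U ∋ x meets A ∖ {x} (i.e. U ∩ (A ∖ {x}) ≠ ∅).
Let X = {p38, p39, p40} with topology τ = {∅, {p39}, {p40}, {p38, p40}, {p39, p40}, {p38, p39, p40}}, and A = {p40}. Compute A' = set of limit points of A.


A' = {p38}

For each x ∈ X, list the open sets U ∈ τ with x ∈ U, then check whether U ∩ (A ∖ {x}) ≠ ∅ for every such U.
  x = p38: opens ∋ x are {p38, p40}, {p38, p39, p40}; each meets A ∖ {p38}, so x IS a limit point.
  x = p39: open {p39} ∋ x has {p39} ∩ (A ∖ {p39}) = ∅, so x is NOT a limit point.
  x = p40: open {p40} ∋ x has {p40} ∩ (A ∖ {p40}) = ∅, so x is NOT a limit point.
Collecting: A' = {p38}.


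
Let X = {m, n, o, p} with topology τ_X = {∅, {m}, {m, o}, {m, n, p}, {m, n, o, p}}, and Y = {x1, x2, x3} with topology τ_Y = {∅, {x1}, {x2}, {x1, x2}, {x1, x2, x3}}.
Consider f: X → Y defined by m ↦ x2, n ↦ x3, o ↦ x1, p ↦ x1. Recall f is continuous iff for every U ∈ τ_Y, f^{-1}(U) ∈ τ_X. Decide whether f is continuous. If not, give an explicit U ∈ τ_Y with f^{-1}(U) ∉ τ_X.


f is NOT continuous.

Compute f^{-1}(U) for each U ∈ τ_Y:
  U = ∅: f^{-1}(U) = ∅ ∈ τ_X ✓.
  U = {x1}: f^{-1}(U) = {o, p} ∉ τ_X ✗.
  U = {x2}: f^{-1}(U) = {m} ∈ τ_X ✓.
  U = {x1, x2}: f^{-1}(U) = {m, o, p} ∉ τ_X ✗.
  U = {x1, x2, x3}: f^{-1}(U) = {m, n, o, p} ∈ τ_X ✓.
Found U = {x1} with f^{-1}(U) = {o, p} not in τ_X. Therefore f is NOT continuous.


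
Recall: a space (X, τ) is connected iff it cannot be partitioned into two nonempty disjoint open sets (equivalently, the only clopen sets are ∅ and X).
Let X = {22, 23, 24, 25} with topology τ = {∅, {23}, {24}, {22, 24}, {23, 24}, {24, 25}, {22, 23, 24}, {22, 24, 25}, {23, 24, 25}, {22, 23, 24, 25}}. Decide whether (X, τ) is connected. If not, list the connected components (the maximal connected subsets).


(X, τ) is disconnected; components = [{23}, {22, 24, 25}].

Find clopen sets (U ∈ τ with X ∖ U ∈ τ):
  U = ∅, X ∖ U = {22, 23, 24, 25} — both open, so U is clopen.
  U = {23}, X ∖ U = {22, 24, 25} — both open, so U is clopen.
  U = {22, 24, 25}, X ∖ U = {23} — both open, so U is clopen.
  U = {22, 23, 24, 25}, X ∖ U = ∅ — both open, so U is clopen.
Nontrivial clopen(s) exist: e.g. {23}. So (X, τ) is disconnected.
Compute connected components by grouping points that agree on all clopens:
  component: {23}
  component: {22, 24, 25}


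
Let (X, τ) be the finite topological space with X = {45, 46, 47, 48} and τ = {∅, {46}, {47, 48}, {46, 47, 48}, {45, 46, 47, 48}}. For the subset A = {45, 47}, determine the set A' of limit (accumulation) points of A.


A' = {45, 48}

For each x ∈ X, list the open sets U ∈ τ with x ∈ U, then check whether U ∩ (A ∖ {x}) ≠ ∅ for every such U.
  x = 45: opens ∋ x are {45, 46, 47, 48}; each meets A ∖ {45}, so x IS a limit point.
  x = 46: open {46} ∋ x has {46} ∩ (A ∖ {46}) = ∅, so x is NOT a limit point.
  x = 47: open {47, 48} ∋ x has {47, 48} ∩ (A ∖ {47}) = ∅, so x is NOT a limit point.
  x = 48: opens ∋ x are {47, 48}, {46, 47, 48}, {45, 46, 47, 48}; each meets A ∖ {48}, so x IS a limit point.
Collecting: A' = {45, 48}.


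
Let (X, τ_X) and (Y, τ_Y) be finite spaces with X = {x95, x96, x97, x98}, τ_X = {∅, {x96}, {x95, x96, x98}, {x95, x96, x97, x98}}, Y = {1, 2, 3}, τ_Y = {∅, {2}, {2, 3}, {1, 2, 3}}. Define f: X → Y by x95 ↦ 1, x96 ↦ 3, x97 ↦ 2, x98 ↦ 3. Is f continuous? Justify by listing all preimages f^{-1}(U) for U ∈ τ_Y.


f is NOT continuous.

Compute f^{-1}(U) for each U ∈ τ_Y:
  U = ∅: f^{-1}(U) = ∅ ∈ τ_X ✓.
  U = {2}: f^{-1}(U) = {x97} ∉ τ_X ✗.
  U = {2, 3}: f^{-1}(U) = {x96, x97, x98} ∉ τ_X ✗.
  U = {1, 2, 3}: f^{-1}(U) = {x95, x96, x97, x98} ∈ τ_X ✓.
Found U = {2} with f^{-1}(U) = {x97} not in τ_X. Therefore f is NOT continuous.


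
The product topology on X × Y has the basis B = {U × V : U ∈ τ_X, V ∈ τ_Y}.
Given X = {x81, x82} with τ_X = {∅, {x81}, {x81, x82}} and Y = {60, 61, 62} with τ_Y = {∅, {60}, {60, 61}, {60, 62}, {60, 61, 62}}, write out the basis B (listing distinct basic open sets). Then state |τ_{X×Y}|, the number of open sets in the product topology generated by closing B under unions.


Basis B = {∅ × ∅, {x81} × {60}, {x81} × {60, 61}, {x81} × {60, 62}, {x81, x82} × {60}, {x81} × {60, 61, 62}, {x81, x82} × {60, 61}, {x81, x82} × {60, 62}, {x81, x82} × {60, 61, 62}}; |τ_{X×Y}| = 14.

Enumerate products U × V with U ∈ τ_X, V ∈ τ_Y (deduplicated):
  ∅ × ∅ = {} (∅)
  {x81} × {60} = {(x81,60)}
  {x81} × {60, 61} = {(x81,60), (x81,61)}
  {x81} × {60, 62} = {(x81,60), (x81,62)}
  {x81, x82} × {60} = {(x81,60), (x82,60)}
  {x81} × {60, 61, 62} = {(x81,60), (x81,61), (x81,62)}
  {x81, x82} × {60, 61} = {(x81,60), (x81,61), (x82,60), (x82,61)}
  {x81, x82} × {60, 62} = {(x81,60), (x81,62), (x82,60), (x82,62)}
  {x81, x82} × {60, 61, 62} = {(x81,60), (x81,61), (x81,62), (x82,60), (x82,61), (x82,62)}
These 9 distinct sets form the basis B.
Close under arbitrary unions to get τ_{X×Y}; counting gives |τ_{X×Y}| = 14.


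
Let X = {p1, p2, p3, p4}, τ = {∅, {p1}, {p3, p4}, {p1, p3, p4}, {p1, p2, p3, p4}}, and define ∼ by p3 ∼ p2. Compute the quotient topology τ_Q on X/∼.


X/∼ = {[p1], [p2=p3], [p4]}; |τ_Q| = 3.

Equivalence classes: [p1], [p2=p3], [p4].
Quotient map π: X → X/∼ sends p1 ↦ [p1], p2 ↦ [p2=p3], p3 ↦ [p2=p3], p4 ↦ [p4].
For each subset V ⊆ X/∼, compute π^{-1}(V) ⊆ X and check whether π^{-1}(V) ∈ τ. V is open in τ_Q iff π^{-1}(V) ∈ τ.
  V = {}: π^{-1}(V) = ∅ ∈ τ ✓.
  V = {[p1]}: π^{-1}(V) = {p1} ∈ τ ✓.
  V = {[p2=p3]}: π^{-1}(V) = {p2, p3} ∉ τ ✗.
  V = {[p1], [p2=p3]}: π^{-1}(V) = {p1, p2, p3} ∉ τ ✗.
  V = {[p4]}: π^{-1}(V) = {p4} ∉ τ ✗.
  V = {[p1], [p4]}: π^{-1}(V) = {p1, p4} ∉ τ ✗.
  V = {[p2=p3], [p4]}: π^{-1}(V) = {p2, p3, p4} ∉ τ ✗.
  V = {[p1], [p2=p3], [p4]}: π^{-1}(V) = {p1, p2, p3, p4} ∈ τ ✓.
Open sets in the quotient: τ_Q = {{}, {[p1]}, {[p1], [p2=p3], [p4]}} (3 elements).


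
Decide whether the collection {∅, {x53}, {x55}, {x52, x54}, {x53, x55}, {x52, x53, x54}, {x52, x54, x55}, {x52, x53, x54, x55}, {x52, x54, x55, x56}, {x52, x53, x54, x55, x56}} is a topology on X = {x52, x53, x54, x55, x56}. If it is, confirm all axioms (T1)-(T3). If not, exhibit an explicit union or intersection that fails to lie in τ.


τ IS a topology on X.

Axiom (T1): ∅ ∈ τ? Yes; X ∈ τ? Yes.
Axiom (T2/T3): check pairwise unions and intersections of members of τ.
All pairwise intersections and unions checked — each lies in τ. Therefore τ satisfies (T1), (T2), (T3): it IS a topology on X.


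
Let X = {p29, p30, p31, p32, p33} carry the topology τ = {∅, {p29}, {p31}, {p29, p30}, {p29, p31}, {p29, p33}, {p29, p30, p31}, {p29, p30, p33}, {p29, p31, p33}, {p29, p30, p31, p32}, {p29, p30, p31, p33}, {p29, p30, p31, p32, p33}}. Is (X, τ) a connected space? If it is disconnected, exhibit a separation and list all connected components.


(X, τ) is connected.

Find clopen sets (U ∈ τ with X ∖ U ∈ τ):
  U = ∅, X ∖ U = {p29, p30, p31, p32, p33} — both open, so U is clopen.
  U = {p29, p30, p31, p32, p33}, X ∖ U = ∅ — both open, so U is clopen.
Only trivial clopens (∅ and X) exist, so (X, τ) is connected.
Compute connected components by grouping points that agree on all clopens:
  component: {p29, p30, p31, p32, p33}


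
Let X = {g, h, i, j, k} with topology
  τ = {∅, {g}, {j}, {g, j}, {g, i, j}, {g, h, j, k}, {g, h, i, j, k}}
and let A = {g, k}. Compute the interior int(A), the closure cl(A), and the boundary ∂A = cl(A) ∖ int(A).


int(A) = {g}, cl(A) = {g, h, i, k}, ∂A = {h, i, k}.

Closed sets in (X, τ) are complements of opens:
  closed(X, τ) = {∅, {i}, {h, k}, {h, i, k}, {g, h, i, k}, {h, i, j, k}, {g, h, i, j, k}}.
int(A) = ⋃ {U ∈ τ : U ⊆ A}. Opens contained in A: ∅, {g}.
Taking the union of these: int(A) = {g}.
cl(A) = ⋂ {C closed : A ⊆ C}. Closed sets containing A: {g, h, i, k}, {g, h, i, j, k}.
Intersecting these: cl(A) = {g, h, i, k}.
∂A = cl(A) ∖ int(A) = {g, h, i, k} ∖ {g} = {h, i, k}.


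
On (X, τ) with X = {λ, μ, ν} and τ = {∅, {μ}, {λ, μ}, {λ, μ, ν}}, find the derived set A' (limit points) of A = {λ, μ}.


A' = {λ, ν}

For each x ∈ X, list the open sets U ∈ τ with x ∈ U, then check whether U ∩ (A ∖ {x}) ≠ ∅ for every such U.
  x = λ: opens ∋ x are {λ, μ}, {λ, μ, ν}; each meets A ∖ {λ}, so x IS a limit point.
  x = μ: open {μ} ∋ x has {μ} ∩ (A ∖ {μ}) = ∅, so x is NOT a limit point.
  x = ν: opens ∋ x are {λ, μ, ν}; each meets A ∖ {ν}, so x IS a limit point.
Collecting: A' = {λ, ν}.


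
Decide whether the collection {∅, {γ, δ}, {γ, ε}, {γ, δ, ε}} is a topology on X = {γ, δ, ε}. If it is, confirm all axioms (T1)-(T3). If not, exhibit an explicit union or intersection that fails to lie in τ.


τ is NOT a topology on X.

Axiom (T1): ∅ ∈ τ? Yes; X ∈ τ? Yes.
Axiom (T2/T3): check pairwise unions and intersections of members of τ.
Counterexample for (T3): {γ, δ} ∩ {γ, ε} = {γ} ∉ τ. Therefore τ is NOT a topology.


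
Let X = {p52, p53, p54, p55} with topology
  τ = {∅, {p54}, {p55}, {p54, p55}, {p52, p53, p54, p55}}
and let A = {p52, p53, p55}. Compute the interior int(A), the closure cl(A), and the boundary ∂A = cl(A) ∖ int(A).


int(A) = {p55}, cl(A) = {p52, p53, p55}, ∂A = {p52, p53}.

Closed sets in (X, τ) are complements of opens:
  closed(X, τ) = {∅, {p52, p53}, {p52, p53, p54}, {p52, p53, p55}, {p52, p53, p54, p55}}.
int(A) = ⋃ {U ∈ τ : U ⊆ A}. Opens contained in A: ∅, {p55}.
Taking the union of these: int(A) = {p55}.
cl(A) = ⋂ {C closed : A ⊆ C}. Closed sets containing A: {p52, p53, p55}, {p52, p53, p54, p55}.
Intersecting these: cl(A) = {p52, p53, p55}.
∂A = cl(A) ∖ int(A) = {p52, p53, p55} ∖ {p55} = {p52, p53}.


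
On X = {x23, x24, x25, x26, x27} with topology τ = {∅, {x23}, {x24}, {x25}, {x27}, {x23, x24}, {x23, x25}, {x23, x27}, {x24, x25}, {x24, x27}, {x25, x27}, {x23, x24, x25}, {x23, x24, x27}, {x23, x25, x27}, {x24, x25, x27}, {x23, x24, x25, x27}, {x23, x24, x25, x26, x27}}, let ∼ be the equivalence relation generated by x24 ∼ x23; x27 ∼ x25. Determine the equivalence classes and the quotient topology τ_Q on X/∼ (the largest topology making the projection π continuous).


X/∼ = {[x23=x24], [x25=x27], [x26]}; |τ_Q| = 5.

Equivalence classes: [x23=x24], [x25=x27], [x26].
Quotient map π: X → X/∼ sends x23 ↦ [x23=x24], x24 ↦ [x23=x24], x25 ↦ [x25=x27], x26 ↦ [x26], x27 ↦ [x25=x27].
For each subset V ⊆ X/∼, compute π^{-1}(V) ⊆ X and check whether π^{-1}(V) ∈ τ. V is open in τ_Q iff π^{-1}(V) ∈ τ.
  V = {}: π^{-1}(V) = ∅ ∈ τ ✓.
  V = {[x23=x24]}: π^{-1}(V) = {x23, x24} ∈ τ ✓.
  V = {[x25=x27]}: π^{-1}(V) = {x25, x27} ∈ τ ✓.
  V = {[x23=x24], [x25=x27]}: π^{-1}(V) = {x23, x24, x25, x27} ∈ τ ✓.
  V = {[x26]}: π^{-1}(V) = {x26} ∉ τ ✗.
  V = {[x23=x24], [x26]}: π^{-1}(V) = {x23, x24, x26} ∉ τ ✗.
  V = {[x25=x27], [x26]}: π^{-1}(V) = {x25, x26, x27} ∉ τ ✗.
  V = {[x23=x24], [x25=x27], [x26]}: π^{-1}(V) = {x23, x24, x25, x26, x27} ∈ τ ✓.
Open sets in the quotient: τ_Q = {{}, {[x23=x24]}, {[x25=x27]}, {[x23=x24], [x25=x27]}, {[x23=x24], [x25=x27], [x26]}} (5 elements).


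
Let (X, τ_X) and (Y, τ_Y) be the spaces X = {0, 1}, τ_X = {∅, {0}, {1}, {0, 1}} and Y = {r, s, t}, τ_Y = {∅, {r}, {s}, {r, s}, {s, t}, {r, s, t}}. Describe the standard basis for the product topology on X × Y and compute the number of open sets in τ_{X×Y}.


Basis B = {∅ × ∅, {0} × {r}, {0} × {s}, {1} × {r}, {1} × {s}, {0} × {r, s}, {0, 1} × {r}, {0} × {s, t}, {0, 1} × {s}, {1} × {r, s}, {1} × {s, t}, {0} × {r, s, t}, {1} × {r, s, t}, {0, 1} × {r, s}, {0, 1} × {s, t}, {0, 1} × {r, s, t}}; |τ_{X×Y}| = 36.

Enumerate products U × V with U ∈ τ_X, V ∈ τ_Y (deduplicated):
  ∅ × ∅ = {} (∅)
  {0} × {r} = {(0,r)}
  {0} × {s} = {(0,s)}
  {1} × {r} = {(1,r)}
  {1} × {s} = {(1,s)}
  {0} × {r, s} = {(0,r), (0,s)}
  {0, 1} × {r} = {(0,r), (1,r)}
  {0} × {s, t} = {(0,s), (0,t)}
  {0, 1} × {s} = {(0,s), (1,s)}
  {1} × {r, s} = {(1,r), (1,s)}
  {1} × {s, t} = {(1,s), (1,t)}
  {0} × {r, s, t} = {(0,r), (0,s), (0,t)}
  {1} × {r, s, t} = {(1,r), (1,s), (1,t)}
  {0, 1} × {r, s} = {(0,r), (0,s), (1,r), (1,s)}
  {0, 1} × {s, t} = {(0,s), (0,t), (1,s), (1,t)}
  {0, 1} × {r, s, t} = {(0,r), (0,s), (0,t), (1,r), (1,s), (1,t)}
These 16 distinct sets form the basis B.
Close under arbitrary unions to get τ_{X×Y}; counting gives |τ_{X×Y}| = 36.


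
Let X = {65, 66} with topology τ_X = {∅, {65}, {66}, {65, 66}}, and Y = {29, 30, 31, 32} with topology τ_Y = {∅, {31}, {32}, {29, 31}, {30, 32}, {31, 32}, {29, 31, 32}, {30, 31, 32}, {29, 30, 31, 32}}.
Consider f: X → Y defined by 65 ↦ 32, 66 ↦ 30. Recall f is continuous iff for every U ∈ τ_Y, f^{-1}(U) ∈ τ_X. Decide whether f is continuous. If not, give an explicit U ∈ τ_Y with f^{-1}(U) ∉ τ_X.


f IS continuous.

Compute f^{-1}(U) for each U ∈ τ_Y:
  U = ∅: f^{-1}(U) = ∅ ∈ τ_X ✓.
  U = {31}: f^{-1}(U) = ∅ ∈ τ_X ✓.
  U = {32}: f^{-1}(U) = {65} ∈ τ_X ✓.
  U = {29, 31}: f^{-1}(U) = ∅ ∈ τ_X ✓.
  U = {30, 32}: f^{-1}(U) = {65, 66} ∈ τ_X ✓.
  U = {31, 32}: f^{-1}(U) = {65} ∈ τ_X ✓.
  U = {29, 31, 32}: f^{-1}(U) = {65} ∈ τ_X ✓.
  U = {30, 31, 32}: f^{-1}(U) = {65, 66} ∈ τ_X ✓.
  U = {29, 30, 31, 32}: f^{-1}(U) = {65, 66} ∈ τ_X ✓.
Every preimage lies in τ_X, so f IS continuous.


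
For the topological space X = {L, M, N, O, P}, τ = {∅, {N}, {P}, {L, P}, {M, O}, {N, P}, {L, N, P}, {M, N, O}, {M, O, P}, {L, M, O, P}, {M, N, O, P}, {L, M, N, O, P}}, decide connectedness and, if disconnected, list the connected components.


(X, τ) is disconnected; components = [{N}, {L, P}, {M, O}].

Find clopen sets (U ∈ τ with X ∖ U ∈ τ):
  U = ∅, X ∖ U = {L, M, N, O, P} — both open, so U is clopen.
  U = {N}, X ∖ U = {L, M, O, P} — both open, so U is clopen.
  U = {L, P}, X ∖ U = {M, N, O} — both open, so U is clopen.
  U = {M, O}, X ∖ U = {L, N, P} — both open, so U is clopen.
  U = {L, N, P}, X ∖ U = {M, O} — both open, so U is clopen.
  U = {M, N, O}, X ∖ U = {L, P} — both open, so U is clopen.
  U = {L, M, O, P}, X ∖ U = {N} — both open, so U is clopen.
  U = {L, M, N, O, P}, X ∖ U = ∅ — both open, so U is clopen.
Nontrivial clopen(s) exist: e.g. {L, N, P}. So (X, τ) is disconnected.
Compute connected components by grouping points that agree on all clopens:
  component: {N}
  component: {L, P}
  component: {M, O}


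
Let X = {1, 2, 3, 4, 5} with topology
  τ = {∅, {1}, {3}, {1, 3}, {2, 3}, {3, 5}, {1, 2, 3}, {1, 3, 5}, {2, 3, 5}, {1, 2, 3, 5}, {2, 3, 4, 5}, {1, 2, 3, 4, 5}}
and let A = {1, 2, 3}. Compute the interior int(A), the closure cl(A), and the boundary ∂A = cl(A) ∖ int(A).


int(A) = {1, 2, 3}, cl(A) = {1, 2, 3, 4, 5}, ∂A = {4, 5}.

Closed sets in (X, τ) are complements of opens:
  closed(X, τ) = {∅, {1}, {4}, {1, 4}, {2, 4}, {4, 5}, {1, 2, 4}, {1, 4, 5}, {2, 4, 5}, {1, 2, 4, 5}, {2, 3, 4, 5}, {1, 2, 3, 4, 5}}.
int(A) = ⋃ {U ∈ τ : U ⊆ A}. Opens contained in A: ∅, {1}, {3}, {1, 3}, {2, 3}, {1, 2, 3}.
Taking the union of these: int(A) = {1, 2, 3}.
cl(A) = ⋂ {C closed : A ⊆ C}. Closed sets containing A: {1, 2, 3, 4, 5}.
Intersecting these: cl(A) = {1, 2, 3, 4, 5}.
∂A = cl(A) ∖ int(A) = {1, 2, 3, 4, 5} ∖ {1, 2, 3} = {4, 5}.


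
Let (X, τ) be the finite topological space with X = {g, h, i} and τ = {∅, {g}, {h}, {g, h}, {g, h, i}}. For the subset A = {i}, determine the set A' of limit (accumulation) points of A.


A' = ∅

For each x ∈ X, list the open sets U ∈ τ with x ∈ U, then check whether U ∩ (A ∖ {x}) ≠ ∅ for every such U.
  x = g: open {g} ∋ x has {g} ∩ (A ∖ {g}) = ∅, so x is NOT a limit point.
  x = h: open {h} ∋ x has {h} ∩ (A ∖ {h}) = ∅, so x is NOT a limit point.
  x = i: open {g, h, i} ∋ x has {g, h, i} ∩ (A ∖ {i}) = ∅, so x is NOT a limit point.
Collecting: A' = ∅.


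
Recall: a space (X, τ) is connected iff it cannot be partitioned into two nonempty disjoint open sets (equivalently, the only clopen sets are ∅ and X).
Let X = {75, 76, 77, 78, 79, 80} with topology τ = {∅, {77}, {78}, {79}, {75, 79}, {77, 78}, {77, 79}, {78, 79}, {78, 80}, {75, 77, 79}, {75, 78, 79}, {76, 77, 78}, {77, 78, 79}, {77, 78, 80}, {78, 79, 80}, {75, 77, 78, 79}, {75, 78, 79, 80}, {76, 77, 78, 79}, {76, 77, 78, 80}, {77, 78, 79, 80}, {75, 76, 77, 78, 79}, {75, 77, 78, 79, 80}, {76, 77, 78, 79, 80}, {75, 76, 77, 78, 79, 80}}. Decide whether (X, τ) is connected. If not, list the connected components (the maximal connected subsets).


(X, τ) is disconnected; components = [{75, 79}, {76, 77, 78, 80}].

Find clopen sets (U ∈ τ with X ∖ U ∈ τ):
  U = ∅, X ∖ U = {75, 76, 77, 78, 79, 80} — both open, so U is clopen.
  U = {75, 79}, X ∖ U = {76, 77, 78, 80} — both open, so U is clopen.
  U = {76, 77, 78, 80}, X ∖ U = {75, 79} — both open, so U is clopen.
  U = {75, 76, 77, 78, 79, 80}, X ∖ U = ∅ — both open, so U is clopen.
Nontrivial clopen(s) exist: e.g. {76, 77, 78, 80}. So (X, τ) is disconnected.
Compute connected components by grouping points that agree on all clopens:
  component: {75, 79}
  component: {76, 77, 78, 80}


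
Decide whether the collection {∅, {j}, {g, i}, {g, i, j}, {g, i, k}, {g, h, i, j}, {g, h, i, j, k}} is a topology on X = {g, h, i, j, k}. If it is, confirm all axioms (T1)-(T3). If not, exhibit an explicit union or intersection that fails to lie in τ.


τ is NOT a topology on X.

Axiom (T1): ∅ ∈ τ? Yes; X ∈ τ? Yes.
Axiom (T2/T3): check pairwise unions and intersections of members of τ.
Counterexample for (T2): {j} ∪ {g, i, k} = {g, i, j, k} ∉ τ. Therefore τ is NOT a topology.


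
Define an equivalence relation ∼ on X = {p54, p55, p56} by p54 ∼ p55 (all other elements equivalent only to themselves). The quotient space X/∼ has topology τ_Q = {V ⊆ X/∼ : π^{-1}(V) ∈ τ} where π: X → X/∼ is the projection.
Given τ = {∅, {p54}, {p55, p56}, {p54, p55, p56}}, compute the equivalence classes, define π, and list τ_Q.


X/∼ = {[p54=p55], [p56]}; |τ_Q| = 2.

Equivalence classes: [p54=p55], [p56].
Quotient map π: X → X/∼ sends p54 ↦ [p54=p55], p55 ↦ [p54=p55], p56 ↦ [p56].
For each subset V ⊆ X/∼, compute π^{-1}(V) ⊆ X and check whether π^{-1}(V) ∈ τ. V is open in τ_Q iff π^{-1}(V) ∈ τ.
  V = {}: π^{-1}(V) = ∅ ∈ τ ✓.
  V = {[p54=p55]}: π^{-1}(V) = {p54, p55} ∉ τ ✗.
  V = {[p56]}: π^{-1}(V) = {p56} ∉ τ ✗.
  V = {[p54=p55], [p56]}: π^{-1}(V) = {p54, p55, p56} ∈ τ ✓.
Open sets in the quotient: τ_Q = {{}, {[p54=p55], [p56]}} (2 elements).


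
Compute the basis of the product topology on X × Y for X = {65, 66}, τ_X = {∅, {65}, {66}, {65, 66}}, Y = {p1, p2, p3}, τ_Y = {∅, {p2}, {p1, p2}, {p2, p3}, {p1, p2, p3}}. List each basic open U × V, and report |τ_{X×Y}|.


Basis B = {∅ × ∅, {65} × {p2}, {66} × {p2}, {65} × {p1, p2}, {65} × {p2, p3}, {65, 66} × {p2}, {66} × {p1, p2}, {66} × {p2, p3}, {65} × {p1, p2, p3}, {66} × {p1, p2, p3}, {65, 66} × {p1, p2}, {65, 66} × {p2, p3}, {65, 66} × {p1, p2, p3}}; |τ_{X×Y}| = 25.

Enumerate products U × V with U ∈ τ_X, V ∈ τ_Y (deduplicated):
  ∅ × ∅ = {} (∅)
  {65} × {p2} = {(65,p2)}
  {66} × {p2} = {(66,p2)}
  {65} × {p1, p2} = {(65,p1), (65,p2)}
  {65} × {p2, p3} = {(65,p2), (65,p3)}
  {65, 66} × {p2} = {(65,p2), (66,p2)}
  {66} × {p1, p2} = {(66,p1), (66,p2)}
  {66} × {p2, p3} = {(66,p2), (66,p3)}
  {65} × {p1, p2, p3} = {(65,p1), (65,p2), (65,p3)}
  {66} × {p1, p2, p3} = {(66,p1), (66,p2), (66,p3)}
  {65, 66} × {p1, p2} = {(65,p1), (65,p2), (66,p1), (66,p2)}
  {65, 66} × {p2, p3} = {(65,p2), (65,p3), (66,p2), (66,p3)}
  {65, 66} × {p1, p2, p3} = {(65,p1), (65,p2), (65,p3), (66,p1), (66,p2), (66,p3)}
These 13 distinct sets form the basis B.
Close under arbitrary unions to get τ_{X×Y}; counting gives |τ_{X×Y}| = 25.


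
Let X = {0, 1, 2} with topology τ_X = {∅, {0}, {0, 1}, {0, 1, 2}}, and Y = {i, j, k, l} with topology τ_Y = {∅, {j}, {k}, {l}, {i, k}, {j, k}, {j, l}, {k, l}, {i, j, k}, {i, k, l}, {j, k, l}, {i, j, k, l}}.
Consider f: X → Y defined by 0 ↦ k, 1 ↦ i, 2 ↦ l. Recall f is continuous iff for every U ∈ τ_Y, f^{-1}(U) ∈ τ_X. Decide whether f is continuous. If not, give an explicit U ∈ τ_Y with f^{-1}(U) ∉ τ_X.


f is NOT continuous.

Compute f^{-1}(U) for each U ∈ τ_Y:
  U = ∅: f^{-1}(U) = ∅ ∈ τ_X ✓.
  U = {j}: f^{-1}(U) = ∅ ∈ τ_X ✓.
  U = {k}: f^{-1}(U) = {0} ∈ τ_X ✓.
  U = {l}: f^{-1}(U) = {2} ∉ τ_X ✗.
  U = {i, k}: f^{-1}(U) = {0, 1} ∈ τ_X ✓.
  U = {j, k}: f^{-1}(U) = {0} ∈ τ_X ✓.
  U = {j, l}: f^{-1}(U) = {2} ∉ τ_X ✗.
  U = {k, l}: f^{-1}(U) = {0, 2} ∉ τ_X ✗.
  U = {i, j, k}: f^{-1}(U) = {0, 1} ∈ τ_X ✓.
  U = {i, k, l}: f^{-1}(U) = {0, 1, 2} ∈ τ_X ✓.
  U = {j, k, l}: f^{-1}(U) = {0, 2} ∉ τ_X ✗.
  U = {i, j, k, l}: f^{-1}(U) = {0, 1, 2} ∈ τ_X ✓.
Found U = {l} with f^{-1}(U) = {2} not in τ_X. Therefore f is NOT continuous.


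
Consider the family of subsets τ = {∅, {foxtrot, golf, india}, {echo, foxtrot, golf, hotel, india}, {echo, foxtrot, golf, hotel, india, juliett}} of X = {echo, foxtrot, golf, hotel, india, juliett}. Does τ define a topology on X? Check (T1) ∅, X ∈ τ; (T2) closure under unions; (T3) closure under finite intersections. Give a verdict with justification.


τ IS a topology on X.

Axiom (T1): ∅ ∈ τ? Yes; X ∈ τ? Yes.
Axiom (T2/T3): check pairwise unions and intersections of members of τ.
All pairwise intersections and unions checked — each lies in τ. Therefore τ satisfies (T1), (T2), (T3): it IS a topology on X.


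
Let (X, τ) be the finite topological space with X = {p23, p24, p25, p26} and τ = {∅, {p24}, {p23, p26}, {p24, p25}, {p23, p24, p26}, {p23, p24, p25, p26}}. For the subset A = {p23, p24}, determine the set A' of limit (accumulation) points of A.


A' = {p25, p26}

For each x ∈ X, list the open sets U ∈ τ with x ∈ U, then check whether U ∩ (A ∖ {x}) ≠ ∅ for every such U.
  x = p23: open {p23, p26} ∋ x has {p23, p26} ∩ (A ∖ {p23}) = ∅, so x is NOT a limit point.
  x = p24: open {p24} ∋ x has {p24} ∩ (A ∖ {p24}) = ∅, so x is NOT a limit point.
  x = p25: opens ∋ x are {p24, p25}, {p23, p24, p25, p26}; each meets A ∖ {p25}, so x IS a limit point.
  x = p26: opens ∋ x are {p23, p26}, {p23, p24, p26}, {p23, p24, p25, p26}; each meets A ∖ {p26}, so x IS a limit point.
Collecting: A' = {p25, p26}.


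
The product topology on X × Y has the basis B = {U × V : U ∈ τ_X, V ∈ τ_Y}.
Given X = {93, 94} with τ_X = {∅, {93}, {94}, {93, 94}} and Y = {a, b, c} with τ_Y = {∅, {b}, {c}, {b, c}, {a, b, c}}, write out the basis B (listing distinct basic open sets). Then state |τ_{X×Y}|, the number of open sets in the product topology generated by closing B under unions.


Basis B = {∅ × ∅, {93} × {b}, {93} × {c}, {94} × {b}, {94} × {c}, {93} × {b, c}, {93, 94} × {b}, {93, 94} × {c}, {94} × {b, c}, {93} × {a, b, c}, {94} × {a, b, c}, {93, 94} × {b, c}, {93, 94} × {a, b, c}}; |τ_{X×Y}| = 25.

Enumerate products U × V with U ∈ τ_X, V ∈ τ_Y (deduplicated):
  ∅ × ∅ = {} (∅)
  {93} × {b} = {(93,b)}
  {93} × {c} = {(93,c)}
  {94} × {b} = {(94,b)}
  {94} × {c} = {(94,c)}
  {93} × {b, c} = {(93,b), (93,c)}
  {93, 94} × {b} = {(93,b), (94,b)}
  {93, 94} × {c} = {(93,c), (94,c)}
  {94} × {b, c} = {(94,b), (94,c)}
  {93} × {a, b, c} = {(93,a), (93,b), (93,c)}
  {94} × {a, b, c} = {(94,a), (94,b), (94,c)}
  {93, 94} × {b, c} = {(93,b), (93,c), (94,b), (94,c)}
  {93, 94} × {a, b, c} = {(93,a), (93,b), (93,c), (94,a), (94,b), (94,c)}
These 13 distinct sets form the basis B.
Close under arbitrary unions to get τ_{X×Y}; counting gives |τ_{X×Y}| = 25.


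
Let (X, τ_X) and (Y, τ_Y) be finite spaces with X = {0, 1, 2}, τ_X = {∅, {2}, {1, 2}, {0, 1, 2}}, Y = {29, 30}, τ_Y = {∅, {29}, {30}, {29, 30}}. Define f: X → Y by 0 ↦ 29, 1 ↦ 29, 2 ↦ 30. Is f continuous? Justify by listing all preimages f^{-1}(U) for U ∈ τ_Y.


f is NOT continuous.

Compute f^{-1}(U) for each U ∈ τ_Y:
  U = ∅: f^{-1}(U) = ∅ ∈ τ_X ✓.
  U = {29}: f^{-1}(U) = {0, 1} ∉ τ_X ✗.
  U = {30}: f^{-1}(U) = {2} ∈ τ_X ✓.
  U = {29, 30}: f^{-1}(U) = {0, 1, 2} ∈ τ_X ✓.
Found U = {29} with f^{-1}(U) = {0, 1} not in τ_X. Therefore f is NOT continuous.


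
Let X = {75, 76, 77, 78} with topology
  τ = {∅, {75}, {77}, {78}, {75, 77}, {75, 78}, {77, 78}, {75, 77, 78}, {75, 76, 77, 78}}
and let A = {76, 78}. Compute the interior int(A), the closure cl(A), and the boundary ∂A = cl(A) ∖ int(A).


int(A) = {78}, cl(A) = {76, 78}, ∂A = {76}.

Closed sets in (X, τ) are complements of opens:
  closed(X, τ) = {∅, {76}, {75, 76}, {76, 77}, {76, 78}, {75, 76, 77}, {75, 76, 78}, {76, 77, 78}, {75, 76, 77, 78}}.
int(A) = ⋃ {U ∈ τ : U ⊆ A}. Opens contained in A: ∅, {78}.
Taking the union of these: int(A) = {78}.
cl(A) = ⋂ {C closed : A ⊆ C}. Closed sets containing A: {76, 78}, {75, 76, 78}, {76, 77, 78}, {75, 76, 77, 78}.
Intersecting these: cl(A) = {76, 78}.
∂A = cl(A) ∖ int(A) = {76, 78} ∖ {78} = {76}.


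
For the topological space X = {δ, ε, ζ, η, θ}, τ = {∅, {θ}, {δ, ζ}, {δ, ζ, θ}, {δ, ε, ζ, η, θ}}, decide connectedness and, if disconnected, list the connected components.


(X, τ) is connected.

Find clopen sets (U ∈ τ with X ∖ U ∈ τ):
  U = ∅, X ∖ U = {δ, ε, ζ, η, θ} — both open, so U is clopen.
  U = {δ, ε, ζ, η, θ}, X ∖ U = ∅ — both open, so U is clopen.
Only trivial clopens (∅ and X) exist, so (X, τ) is connected.
Compute connected components by grouping points that agree on all clopens:
  component: {δ, ε, ζ, η, θ}


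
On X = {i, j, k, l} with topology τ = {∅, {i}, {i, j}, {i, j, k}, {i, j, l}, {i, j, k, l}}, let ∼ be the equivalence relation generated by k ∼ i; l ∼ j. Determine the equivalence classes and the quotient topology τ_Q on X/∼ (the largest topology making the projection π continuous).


X/∼ = {[i=k], [j=l]}; |τ_Q| = 2.

Equivalence classes: [i=k], [j=l].
Quotient map π: X → X/∼ sends i ↦ [i=k], j ↦ [j=l], k ↦ [i=k], l ↦ [j=l].
For each subset V ⊆ X/∼, compute π^{-1}(V) ⊆ X and check whether π^{-1}(V) ∈ τ. V is open in τ_Q iff π^{-1}(V) ∈ τ.
  V = {}: π^{-1}(V) = ∅ ∈ τ ✓.
  V = {[i=k]}: π^{-1}(V) = {i, k} ∉ τ ✗.
  V = {[j=l]}: π^{-1}(V) = {j, l} ∉ τ ✗.
  V = {[i=k], [j=l]}: π^{-1}(V) = {i, j, k, l} ∈ τ ✓.
Open sets in the quotient: τ_Q = {{}, {[i=k], [j=l]}} (2 elements).


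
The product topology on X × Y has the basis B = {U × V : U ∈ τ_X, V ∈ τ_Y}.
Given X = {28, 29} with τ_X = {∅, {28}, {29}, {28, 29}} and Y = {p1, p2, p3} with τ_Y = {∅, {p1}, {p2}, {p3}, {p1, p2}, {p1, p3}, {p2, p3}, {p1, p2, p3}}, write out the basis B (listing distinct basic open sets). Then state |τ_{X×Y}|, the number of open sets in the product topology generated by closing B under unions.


Basis B = {∅ × ∅, {28} × {p1}, {28} × {p2}, {28} × {p3}, {29} × {p1}, {29} × {p2}, {29} × {p3}, {28} × {p1, p2}, {28} × {p1, p3}, {28, 29} × {p1}, {28} × {p2, p3}, {28, 29} × {p2}, {28, 29} × {p3}, {29} × {p1, p2}, {29} × {p1, p3}, {29} × {p2, p3}, {28} × {p1, p2, p3}, {29} × {p1, p2, p3}, {28, 29} × {p1, p2}, {28, 29} × {p1, p3}, {28, 29} × {p2, p3}, {28, 29} × {p1, p2, p3}}; |τ_{X×Y}| = 64.

Enumerate products U × V with U ∈ τ_X, V ∈ τ_Y (deduplicated):
  ∅ × ∅ = {} (∅)
  {28} × {p1} = {(28,p1)}
  {28} × {p2} = {(28,p2)}
  {28} × {p3} = {(28,p3)}
  {29} × {p1} = {(29,p1)}
  {29} × {p2} = {(29,p2)}
  {29} × {p3} = {(29,p3)}
  {28} × {p1, p2} = {(28,p1), (28,p2)}
  {28} × {p1, p3} = {(28,p1), (28,p3)}
  {28, 29} × {p1} = {(28,p1), (29,p1)}
  {28} × {p2, p3} = {(28,p2), (28,p3)}
  {28, 29} × {p2} = {(28,p2), (29,p2)}
  {28, 29} × {p3} = {(28,p3), (29,p3)}
  {29} × {p1, p2} = {(29,p1), (29,p2)}
  {29} × {p1, p3} = {(29,p1), (29,p3)}
  {29} × {p2, p3} = {(29,p2), (29,p3)}
  {28} × {p1, p2, p3} = {(28,p1), (28,p2), (28,p3)}
  {29} × {p1, p2, p3} = {(29,p1), (29,p2), (29,p3)}
  {28, 29} × {p1, p2} = {(28,p1), (28,p2), (29,p1), (29,p2)}
  {28, 29} × {p1, p3} = {(28,p1), (28,p3), (29,p1), (29,p3)}
  {28, 29} × {p2, p3} = {(28,p2), (28,p3), (29,p2), (29,p3)}
  {28, 29} × {p1, p2, p3} = {(28,p1), (28,p2), (28,p3), (29,p1), (29,p2), (29,p3)}
These 22 distinct sets form the basis B.
Close under arbitrary unions to get τ_{X×Y}; counting gives |τ_{X×Y}| = 64.


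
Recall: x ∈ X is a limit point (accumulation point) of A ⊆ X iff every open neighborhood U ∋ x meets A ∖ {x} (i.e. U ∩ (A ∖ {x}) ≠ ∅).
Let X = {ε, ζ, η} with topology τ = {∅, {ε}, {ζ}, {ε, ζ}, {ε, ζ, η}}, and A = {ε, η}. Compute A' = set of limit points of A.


A' = {η}

For each x ∈ X, list the open sets U ∈ τ with x ∈ U, then check whether U ∩ (A ∖ {x}) ≠ ∅ for every such U.
  x = ε: open {ε} ∋ x has {ε} ∩ (A ∖ {ε}) = ∅, so x is NOT a limit point.
  x = ζ: open {ζ} ∋ x has {ζ} ∩ (A ∖ {ζ}) = ∅, so x is NOT a limit point.
  x = η: opens ∋ x are {ε, ζ, η}; each meets A ∖ {η}, so x IS a limit point.
Collecting: A' = {η}.
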